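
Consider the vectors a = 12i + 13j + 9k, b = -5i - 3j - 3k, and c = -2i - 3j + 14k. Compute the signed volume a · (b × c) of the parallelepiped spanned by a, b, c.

457

b × c:
i: (-3)·14 - (-3)·(-3) = -42 - 9 = -51
j: (-3)·(-2) - (-5)·14 = 6 - (-70) = 76
k: (-5)·(-3) - (-3)·(-2) = 15 - 6 = 9
b × c = (-51, 76, 9)
a · (b × c) = 12·(-51) + 13·76 + 9·9 = -612 + 988 + 81 = 457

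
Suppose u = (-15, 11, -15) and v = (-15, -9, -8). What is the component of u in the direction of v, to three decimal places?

12.789

u · v = (-15)·(-15) + 11·(-9) + (-15)·(-8) = 225 - 99 + 120 = 246
|v| = √(225 + 81 + 64) = √370 ≈ 19.2354
comp_v u = 246 / √370 ≈ 12.789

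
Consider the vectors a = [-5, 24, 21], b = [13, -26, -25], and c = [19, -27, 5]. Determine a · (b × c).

b × c:
i: (-26)·5 - (-25)·(-27) = -130 - 675 = -805
j: (-25)·19 - 13·5 = -475 - 65 = -540
k: 13·(-27) - (-26)·19 = -351 - (-494) = 143
b × c = (-805, -540, 143)
a · (b × c) = (-5)·(-805) + 24·(-540) + 21·143 = 4025 - 12960 + 3003 = -5932

-5932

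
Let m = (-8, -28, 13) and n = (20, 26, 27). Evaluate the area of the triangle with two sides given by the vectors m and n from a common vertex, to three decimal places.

i: (-28)·27 - 13·26 = -756 - 338 = -1094
j: 13·20 - (-8)·27 = 260 - (-216) = 476
k: (-8)·26 - (-28)·20 = -208 - (-560) = 352
m × n = (-1094, 476, 352)
|m × n| = √((-1094)² + 476² + 352²) = √1547316 ≈ 1243.9116
area = ½ · 1243.9116 ≈ 621.956

621.956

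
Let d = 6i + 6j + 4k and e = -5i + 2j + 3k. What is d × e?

i: 6·3 - 4·2 = 18 - 8 = 10
j: 4·(-5) - 6·3 = -20 - 18 = -38
k: 6·2 - 6·(-5) = 12 - (-30) = 42
d × e = (10, -38, 42)

(10, -38, 42)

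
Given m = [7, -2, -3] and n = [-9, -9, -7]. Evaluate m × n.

i: (-2)·(-7) - (-3)·(-9) = 14 - 27 = -13
j: (-3)·(-9) - 7·(-7) = 27 - (-49) = 76
k: 7·(-9) - (-2)·(-9) = -63 - 18 = -81
m × n = (-13, 76, -81)

(-13, 76, -81)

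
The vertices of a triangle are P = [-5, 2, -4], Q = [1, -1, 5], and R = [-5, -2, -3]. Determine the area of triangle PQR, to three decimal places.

PQ = (6, -3, 9),  PR = (0, -4, 1)
i: (-3)·1 - 9·(-4) = -3 - (-36) = 33
j: 9·0 - 6·1 = 0 - 6 = -6
k: 6·(-4) - (-3)·0 = -24 - 0 = -24
PQ × PR = (33, -6, -24)
|PQ × PR| = √1701 ≈ 41.2432
area = ½ · 41.2432 ≈ 20.622

20.622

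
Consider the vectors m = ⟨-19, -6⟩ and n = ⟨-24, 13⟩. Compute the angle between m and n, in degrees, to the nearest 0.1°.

46.0

m · n = (-19)·(-24) + (-6)·13 = 456 - 78 = 378
|m|² = 361 + 36 = 397,  |m| = √397 ≈ 19.924859
|n|² = 576 + 169 = 745,  |n| = √745 ≈ 27.294688
cos θ = 378 / (19.924859 · 27.294688) ≈ 0.69505
θ = arccos(0.69505) ≈ 46.0°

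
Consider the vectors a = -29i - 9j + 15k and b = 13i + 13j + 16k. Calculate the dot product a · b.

-254

a · b = (-29)·13 + (-9)·13 + 15·16 = -377 - 117 + 240 = -254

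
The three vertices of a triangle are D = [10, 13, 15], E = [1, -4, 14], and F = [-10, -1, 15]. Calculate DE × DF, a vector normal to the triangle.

DE = (-9, -17, -1)
DF = (-20, -14, 0)
i: (-17)·0 - (-1)·(-14) = 0 - 14 = -14
j: (-1)·(-20) - (-9)·0 = 20 - 0 = 20
k: (-9)·(-14) - (-17)·(-20) = 126 - 340 = -214
DE × DF = (-14, 20, -214)

(-14, 20, -214)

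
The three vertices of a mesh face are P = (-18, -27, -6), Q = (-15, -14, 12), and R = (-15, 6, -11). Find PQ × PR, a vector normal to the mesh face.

PQ = (3, 13, 18)
PR = (3, 33, -5)
i: 13·(-5) - 18·33 = -65 - 594 = -659
j: 18·3 - 3·(-5) = 54 - (-15) = 69
k: 3·33 - 13·3 = 99 - 39 = 60
PQ × PR = (-659, 69, 60)

(-659, 69, 60)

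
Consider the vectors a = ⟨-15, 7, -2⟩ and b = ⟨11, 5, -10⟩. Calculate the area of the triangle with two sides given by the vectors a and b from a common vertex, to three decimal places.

118.625

i: 7·(-10) - (-2)·5 = -70 - (-10) = -60
j: (-2)·11 - (-15)·(-10) = -22 - 150 = -172
k: (-15)·5 - 7·11 = -75 - 77 = -152
a × b = (-60, -172, -152)
|a × b| = √((-60)² + (-172)² + (-152)²) = √56288 ≈ 237.2509
area = ½ · 237.2509 ≈ 118.625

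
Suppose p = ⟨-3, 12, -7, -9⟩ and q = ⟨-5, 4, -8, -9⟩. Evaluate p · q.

p · q = (-3)·(-5) + 12·4 + (-7)·(-8) + (-9)·(-9) = 15 + 48 + 56 + 81 = 200

200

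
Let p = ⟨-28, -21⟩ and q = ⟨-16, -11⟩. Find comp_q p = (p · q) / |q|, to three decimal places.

p · q = (-28)·(-16) + (-21)·(-11) = 448 + 231 = 679
|q| = √(256 + 121) = √377 ≈ 19.4165
comp_q p = 679 / √377 ≈ 34.970

34.970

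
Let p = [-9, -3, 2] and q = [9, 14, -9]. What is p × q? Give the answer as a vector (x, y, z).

i: (-3)·(-9) - 2·14 = 27 - 28 = -1
j: 2·9 - (-9)·(-9) = 18 - 81 = -63
k: (-9)·14 - (-3)·9 = -126 - (-27) = -99
p × q = (-1, -63, -99)

(-1, -63, -99)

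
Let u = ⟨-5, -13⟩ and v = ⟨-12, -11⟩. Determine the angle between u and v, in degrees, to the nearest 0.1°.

26.5

u · v = (-5)·(-12) + (-13)·(-11) = 60 + 143 = 203
|u|² = 25 + 169 = 194,  |u| = √194 ≈ 13.928388
|v|² = 144 + 121 = 265,  |v| = √265 ≈ 16.278821
cos θ = 203 / (13.928388 · 16.278821) ≈ 0.89531
θ = arccos(0.89531) ≈ 26.5°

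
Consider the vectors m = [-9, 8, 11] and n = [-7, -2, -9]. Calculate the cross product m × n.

(-50, -158, 74)

i: 8·(-9) - 11·(-2) = -72 - (-22) = -50
j: 11·(-7) - (-9)·(-9) = -77 - 81 = -158
k: (-9)·(-2) - 8·(-7) = 18 - (-56) = 74
m × n = (-50, -158, 74)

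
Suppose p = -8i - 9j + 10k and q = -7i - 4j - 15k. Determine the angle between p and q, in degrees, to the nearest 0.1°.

102.6

p · q = (-8)·(-7) + (-9)·(-4) + 10·(-15) = 56 + 36 - 150 = -58
|p|² = 64 + 81 + 100 = 245,  |p| = √245 ≈ 15.652476
|q|² = 49 + 16 + 225 = 290,  |q| = √290 ≈ 17.029386
cos θ = -58 / (15.652476 · 17.029386) ≈ -0.21759
θ = arccos(-0.21759) ≈ 102.6°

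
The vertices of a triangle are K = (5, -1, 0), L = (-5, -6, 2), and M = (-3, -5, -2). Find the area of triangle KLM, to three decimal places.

20.125

KL = (-10, -5, 2),  KM = (-8, -4, -2)
i: (-5)·(-2) - 2·(-4) = 10 - (-8) = 18
j: 2·(-8) - (-10)·(-2) = -16 - 20 = -36
k: (-10)·(-4) - (-5)·(-8) = 40 - 40 = 0
KL × KM = (18, -36, 0)
|KL × KM| = √1620 ≈ 40.2492
area = ½ · 40.2492 ≈ 20.125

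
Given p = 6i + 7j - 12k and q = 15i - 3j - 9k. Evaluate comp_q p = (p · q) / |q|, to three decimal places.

9.973

p · q = 6·15 + 7·(-3) + (-12)·(-9) = 90 - 21 + 108 = 177
|q| = √(225 + 9 + 81) = √315 ≈ 17.7482
comp_q p = 177 / √315 ≈ 9.973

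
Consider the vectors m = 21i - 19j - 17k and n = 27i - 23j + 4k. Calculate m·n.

936

m · n = 21·27 + (-19)·(-23) + (-17)·4 = 567 + 437 - 68 = 936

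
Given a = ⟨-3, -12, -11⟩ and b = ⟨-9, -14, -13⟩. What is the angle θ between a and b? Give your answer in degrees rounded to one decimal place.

a · b = (-3)·(-9) + (-12)·(-14) + (-11)·(-13) = 27 + 168 + 143 = 338
|a|² = 9 + 144 + 121 = 274,  |a| = √274 ≈ 16.552945
|b|² = 81 + 196 + 169 = 446,  |b| = √446 ≈ 21.118712
cos θ = 338 / (16.552945 · 21.118712) ≈ 0.96688
θ = arccos(0.96688) ≈ 14.8°

14.8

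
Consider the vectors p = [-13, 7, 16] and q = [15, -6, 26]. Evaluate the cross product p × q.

i: 7·26 - 16·(-6) = 182 - (-96) = 278
j: 16·15 - (-13)·26 = 240 - (-338) = 578
k: (-13)·(-6) - 7·15 = 78 - 105 = -27
p × q = (278, 578, -27)

(278, 578, -27)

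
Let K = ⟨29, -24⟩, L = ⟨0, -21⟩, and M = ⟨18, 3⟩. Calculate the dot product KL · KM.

400

KL = L − K = (-29, 3)
KM = M − K = (-11, 27)
KL · KM = (-29)·(-11) + 3·27 = 319 + 81 = 400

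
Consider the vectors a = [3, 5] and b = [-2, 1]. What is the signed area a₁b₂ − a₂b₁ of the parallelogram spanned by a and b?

13

3·1 - 5·(-2) = 3 - (-10) = 13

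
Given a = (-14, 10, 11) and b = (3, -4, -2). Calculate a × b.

i: 10·(-2) - 11·(-4) = -20 - (-44) = 24
j: 11·3 - (-14)·(-2) = 33 - 28 = 5
k: (-14)·(-4) - 10·3 = 56 - 30 = 26
a × b = (24, 5, 26)

(24, 5, 26)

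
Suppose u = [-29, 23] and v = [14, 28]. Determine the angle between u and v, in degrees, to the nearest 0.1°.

78.1

u · v = (-29)·14 + 23·28 = -406 + 644 = 238
|u|² = 841 + 529 = 1370,  |u| = √1370 ≈ 37.013511
|v|² = 196 + 784 = 980,  |v| = √980 ≈ 31.304952
cos θ = 238 / (37.013511 · 31.304952) ≈ 0.20540
θ = arccos(0.20540) ≈ 78.1°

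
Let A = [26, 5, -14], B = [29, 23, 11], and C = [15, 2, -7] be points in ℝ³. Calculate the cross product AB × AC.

(201, -296, 189)

AB = (3, 18, 25)
AC = (-11, -3, 7)
i: 18·7 - 25·(-3) = 126 - (-75) = 201
j: 25·(-11) - 3·7 = -275 - 21 = -296
k: 3·(-3) - 18·(-11) = -9 - (-198) = 189
AB × AC = (201, -296, 189)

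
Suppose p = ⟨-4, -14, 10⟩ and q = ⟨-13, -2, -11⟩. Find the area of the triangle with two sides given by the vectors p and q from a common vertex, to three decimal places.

150.688

i: (-14)·(-11) - 10·(-2) = 154 - (-20) = 174
j: 10·(-13) - (-4)·(-11) = -130 - 44 = -174
k: (-4)·(-2) - (-14)·(-13) = 8 - 182 = -174
p × q = (174, -174, -174)
|p × q| = √(174² + (-174)² + (-174)²) = √90828 ≈ 301.3768
area = ½ · 301.3768 ≈ 150.688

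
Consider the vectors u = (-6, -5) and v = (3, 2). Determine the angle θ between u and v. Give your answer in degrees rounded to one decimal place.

u · v = (-6)·3 + (-5)·2 = -18 - 10 = -28
|u|² = 36 + 25 = 61,  |u| = √61 ≈ 7.810250
|v|² = 9 + 4 = 13,  |v| = √13 ≈ 3.605551
cos θ = -28 / (7.810250 · 3.605551) ≈ -0.99431
θ = arccos(-0.99431) ≈ 173.9°

173.9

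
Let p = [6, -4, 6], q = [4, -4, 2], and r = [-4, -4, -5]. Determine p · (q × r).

-72

q × r:
i: (-4)·(-5) - 2·(-4) = 20 - (-8) = 28
j: 2·(-4) - 4·(-5) = -8 - (-20) = 12
k: 4·(-4) - (-4)·(-4) = -16 - 16 = -32
q × r = (28, 12, -32)
p · (q × r) = 6·28 + (-4)·12 + 6·(-32) = 168 - 48 - 192 = -72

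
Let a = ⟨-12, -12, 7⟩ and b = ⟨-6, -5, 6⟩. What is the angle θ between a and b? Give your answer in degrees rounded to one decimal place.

a · b = (-12)·(-6) + (-12)·(-5) + 7·6 = 72 + 60 + 42 = 174
|a|² = 144 + 144 + 49 = 337,  |a| = √337 ≈ 18.357560
|b|² = 36 + 25 + 36 = 97,  |b| = √97 ≈ 9.848858
cos θ = 174 / (18.357560 · 9.848858) ≈ 0.96238
θ = arccos(0.96238) ≈ 15.8°

15.8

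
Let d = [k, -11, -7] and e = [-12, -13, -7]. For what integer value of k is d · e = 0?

d · e = k·(-12) + (-11)·(-13) + (-7)·(-7) = 192 - 12k
Set equal to 0: -12k = -192, so k = 16.

16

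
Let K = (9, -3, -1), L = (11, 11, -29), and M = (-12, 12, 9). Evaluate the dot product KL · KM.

-112

KL = L − K = (2, 14, -28)
KM = M − K = (-21, 15, 10)
KL · KM = 2·(-21) + 14·15 + (-28)·10 = -42 + 210 - 280 = -112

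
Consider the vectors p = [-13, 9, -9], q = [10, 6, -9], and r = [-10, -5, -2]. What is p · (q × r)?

1641

q × r:
i: 6·(-2) - (-9)·(-5) = -12 - 45 = -57
j: (-9)·(-10) - 10·(-2) = 90 - (-20) = 110
k: 10·(-5) - 6·(-10) = -50 - (-60) = 10
q × r = (-57, 110, 10)
p · (q × r) = (-13)·(-57) + 9·110 + (-9)·10 = 741 + 990 - 90 = 1641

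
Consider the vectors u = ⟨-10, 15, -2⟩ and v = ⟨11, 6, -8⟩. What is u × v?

(-108, -102, -225)

i: 15·(-8) - (-2)·6 = -120 - (-12) = -108
j: (-2)·11 - (-10)·(-8) = -22 - 80 = -102
k: (-10)·6 - 15·11 = -60 - 165 = -225
u × v = (-108, -102, -225)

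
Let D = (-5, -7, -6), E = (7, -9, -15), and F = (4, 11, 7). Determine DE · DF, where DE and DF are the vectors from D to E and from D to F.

-45

DE = E − D = (12, -2, -9)
DF = F − D = (9, 18, 13)
DE · DF = 12·9 + (-2)·18 + (-9)·13 = 108 - 36 - 117 = -45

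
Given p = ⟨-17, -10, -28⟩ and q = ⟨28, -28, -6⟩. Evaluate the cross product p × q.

i: (-10)·(-6) - (-28)·(-28) = 60 - 784 = -724
j: (-28)·28 - (-17)·(-6) = -784 - 102 = -886
k: (-17)·(-28) - (-10)·28 = 476 - (-280) = 756
p × q = (-724, -886, 756)

(-724, -886, 756)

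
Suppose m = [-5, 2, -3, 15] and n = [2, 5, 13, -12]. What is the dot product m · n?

-219

m · n = (-5)·2 + 2·5 + (-3)·13 + 15·(-12) = -10 + 10 - 39 - 180 = -219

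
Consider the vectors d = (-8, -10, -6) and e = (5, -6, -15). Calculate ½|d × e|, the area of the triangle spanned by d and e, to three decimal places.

i: (-10)·(-15) - (-6)·(-6) = 150 - 36 = 114
j: (-6)·5 - (-8)·(-15) = -30 - 120 = -150
k: (-8)·(-6) - (-10)·5 = 48 - (-50) = 98
d × e = (114, -150, 98)
|d × e| = √(114² + (-150)² + 98²) = √45100 ≈ 212.3676
area = ½ · 212.3676 ≈ 106.184

106.184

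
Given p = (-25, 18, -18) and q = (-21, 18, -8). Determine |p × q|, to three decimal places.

263.188

i: 18·(-8) - (-18)·18 = -144 - (-324) = 180
j: (-18)·(-21) - (-25)·(-8) = 378 - 200 = 178
k: (-25)·18 - 18·(-21) = -450 - (-378) = -72
p × q = (180, 178, -72)
|p × q| = √(180² + 178² + (-72)²) = √69268 ≈ 263.1881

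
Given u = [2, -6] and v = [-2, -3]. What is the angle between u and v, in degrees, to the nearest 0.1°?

52.1

u · v = 2·(-2) + (-6)·(-3) = -4 + 18 = 14
|u|² = 4 + 36 = 40,  |u| = √40 ≈ 6.324555
|v|² = 4 + 9 = 13,  |v| = √13 ≈ 3.605551
cos θ = 14 / (6.324555 · 3.605551) ≈ 0.61394
θ = arccos(0.61394) ≈ 52.1°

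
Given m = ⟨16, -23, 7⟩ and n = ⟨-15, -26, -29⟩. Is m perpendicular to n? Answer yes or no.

no

m · n = 16·(-15) + (-23)·(-26) + 7·(-29) = -240 + 598 - 203 = 155
Nonzero, so the vectors are not orthogonal.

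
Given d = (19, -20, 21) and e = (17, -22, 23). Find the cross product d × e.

(2, -80, -78)

i: (-20)·23 - 21·(-22) = -460 - (-462) = 2
j: 21·17 - 19·23 = 357 - 437 = -80
k: 19·(-22) - (-20)·17 = -418 - (-340) = -78
d × e = (2, -80, -78)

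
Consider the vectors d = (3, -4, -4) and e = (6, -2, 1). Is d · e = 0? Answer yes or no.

d · e = 3·6 + (-4)·(-2) + (-4)·1 = 18 + 8 - 4 = 22
Nonzero, so the vectors are not orthogonal.

no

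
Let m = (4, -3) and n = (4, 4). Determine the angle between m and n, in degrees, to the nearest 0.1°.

m · n = 4·4 + (-3)·4 = 16 - 12 = 4
|m|² = 16 + 9 = 25,  |m| = √25 ≈ 5.000000
|n|² = 16 + 16 = 32,  |n| = √32 ≈ 5.656854
cos θ = 4 / (5.000000 · 5.656854) ≈ 0.14142
θ = arccos(0.14142) ≈ 81.9°

81.9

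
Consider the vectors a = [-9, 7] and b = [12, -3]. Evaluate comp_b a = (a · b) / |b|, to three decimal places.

-10.429

a · b = (-9)·12 + 7·(-3) = -108 - 21 = -129
|b| = √(144 + 9) = √153 ≈ 12.3693
comp_b a = -129 / √153 ≈ -10.429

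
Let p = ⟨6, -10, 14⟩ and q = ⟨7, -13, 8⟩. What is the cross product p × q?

(102, 50, -8)

i: (-10)·8 - 14·(-13) = -80 - (-182) = 102
j: 14·7 - 6·8 = 98 - 48 = 50
k: 6·(-13) - (-10)·7 = -78 - (-70) = -8
p × q = (102, 50, -8)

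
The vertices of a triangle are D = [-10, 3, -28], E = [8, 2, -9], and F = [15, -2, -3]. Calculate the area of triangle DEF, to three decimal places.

49.371

DE = (18, -1, 19),  DF = (25, -5, 25)
i: (-1)·25 - 19·(-5) = -25 - (-95) = 70
j: 19·25 - 18·25 = 475 - 450 = 25
k: 18·(-5) - (-1)·25 = -90 - (-25) = -65
DE × DF = (70, 25, -65)
|DE × DF| = √9750 ≈ 98.7421
area = ½ · 98.7421 ≈ 49.371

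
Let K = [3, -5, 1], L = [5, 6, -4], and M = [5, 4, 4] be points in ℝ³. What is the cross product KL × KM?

KL = (2, 11, -5)
KM = (2, 9, 3)
i: 11·3 - (-5)·9 = 33 - (-45) = 78
j: (-5)·2 - 2·3 = -10 - 6 = -16
k: 2·9 - 11·2 = 18 - 22 = -4
KL × KM = (78, -16, -4)

(78, -16, -4)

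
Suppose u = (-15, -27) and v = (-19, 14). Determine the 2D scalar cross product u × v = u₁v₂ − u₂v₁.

-723

(-15)·14 - (-27)·(-19) = -210 - 513 = -723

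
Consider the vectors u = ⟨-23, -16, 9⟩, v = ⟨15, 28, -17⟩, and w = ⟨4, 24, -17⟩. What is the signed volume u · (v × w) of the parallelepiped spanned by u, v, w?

804

v × w:
i: 28·(-17) - (-17)·24 = -476 - (-408) = -68
j: (-17)·4 - 15·(-17) = -68 - (-255) = 187
k: 15·24 - 28·4 = 360 - 112 = 248
v × w = (-68, 187, 248)
u · (v × w) = (-23)·(-68) + (-16)·187 + 9·248 = 1564 - 2992 + 2232 = 804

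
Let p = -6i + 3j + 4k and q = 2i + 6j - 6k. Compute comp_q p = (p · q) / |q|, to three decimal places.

p · q = (-6)·2 + 3·6 + 4·(-6) = -12 + 18 - 24 = -18
|q| = √(4 + 36 + 36) = √76 ≈ 8.7178
comp_q p = -18 / √76 ≈ -2.065

-2.065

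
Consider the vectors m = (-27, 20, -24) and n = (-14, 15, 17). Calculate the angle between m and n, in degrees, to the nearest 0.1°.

75.8

m · n = (-27)·(-14) + 20·15 + (-24)·17 = 378 + 300 - 408 = 270
|m|² = 729 + 400 + 576 = 1705,  |m| = √1705 ≈ 41.291646
|n|² = 196 + 225 + 289 = 710,  |n| = √710 ≈ 26.645825
cos θ = 270 / (41.291646 · 26.645825) ≈ 0.24540
θ = arccos(0.24540) ≈ 75.8°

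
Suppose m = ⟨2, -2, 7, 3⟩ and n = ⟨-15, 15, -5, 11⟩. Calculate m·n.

m · n = 2·(-15) + (-2)·15 + 7·(-5) + 3·11 = -30 - 30 - 35 + 33 = -62

-62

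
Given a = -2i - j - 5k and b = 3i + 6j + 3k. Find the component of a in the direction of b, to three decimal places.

a · b = (-2)·3 + (-1)·6 + (-5)·3 = -6 - 6 - 15 = -27
|b| = √(9 + 36 + 9) = √54 ≈ 7.3485
comp_b a = -27 / √54 ≈ -3.674

-3.674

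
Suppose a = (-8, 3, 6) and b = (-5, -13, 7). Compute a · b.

a · b = (-8)·(-5) + 3·(-13) + 6·7 = 40 - 39 + 42 = 43

43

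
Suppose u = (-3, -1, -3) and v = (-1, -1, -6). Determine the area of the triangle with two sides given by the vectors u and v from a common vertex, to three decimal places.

7.714

i: (-1)·(-6) - (-3)·(-1) = 6 - 3 = 3
j: (-3)·(-1) - (-3)·(-6) = 3 - 18 = -15
k: (-3)·(-1) - (-1)·(-1) = 3 - 1 = 2
u × v = (3, -15, 2)
|u × v| = √(3² + (-15)² + 2²) = √238 ≈ 15.4272
area = ½ · 15.4272 ≈ 7.714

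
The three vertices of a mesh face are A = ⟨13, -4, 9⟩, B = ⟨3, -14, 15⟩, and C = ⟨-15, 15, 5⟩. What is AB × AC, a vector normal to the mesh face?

AB = (-10, -10, 6)
AC = (-28, 19, -4)
i: (-10)·(-4) - 6·19 = 40 - 114 = -74
j: 6·(-28) - (-10)·(-4) = -168 - 40 = -208
k: (-10)·19 - (-10)·(-28) = -190 - 280 = -470
AB × AC = (-74, -208, -470)

(-74, -208, -470)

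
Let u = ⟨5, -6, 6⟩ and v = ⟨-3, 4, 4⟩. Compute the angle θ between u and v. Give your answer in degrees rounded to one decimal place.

u · v = 5·(-3) + (-6)·4 + 6·4 = -15 - 24 + 24 = -15
|u|² = 25 + 36 + 36 = 97,  |u| = √97 ≈ 9.848858
|v|² = 9 + 16 + 16 = 41,  |v| = √41 ≈ 6.403124
cos θ = -15 / (9.848858 · 6.403124) ≈ -0.23786
θ = arccos(-0.23786) ≈ 103.8°

103.8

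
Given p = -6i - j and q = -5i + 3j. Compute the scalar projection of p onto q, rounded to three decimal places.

4.630

p · q = (-6)·(-5) + (-1)·3 = 30 - 3 = 27
|q| = √(25 + 9) = √34 ≈ 5.8310
comp_q p = 27 / √34 ≈ 4.630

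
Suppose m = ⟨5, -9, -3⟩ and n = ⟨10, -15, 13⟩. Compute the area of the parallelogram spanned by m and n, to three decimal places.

i: (-9)·13 - (-3)·(-15) = -117 - 45 = -162
j: (-3)·10 - 5·13 = -30 - 65 = -95
k: 5·(-15) - (-9)·10 = -75 - (-90) = 15
m × n = (-162, -95, 15)
|m × n| = √((-162)² + (-95)² + 15²) = √35494 ≈ 188.3985

188.399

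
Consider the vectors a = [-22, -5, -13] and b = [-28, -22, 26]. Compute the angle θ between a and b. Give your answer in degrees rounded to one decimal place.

a · b = (-22)·(-28) + (-5)·(-22) + (-13)·26 = 616 + 110 - 338 = 388
|a|² = 484 + 25 + 169 = 678,  |a| = √678 ≈ 26.038433
|b|² = 784 + 484 + 676 = 1944,  |b| = √1944 ≈ 44.090815
cos θ = 388 / (26.038433 · 44.090815) ≈ 0.33796
θ = arccos(0.33796) ≈ 70.2°

70.2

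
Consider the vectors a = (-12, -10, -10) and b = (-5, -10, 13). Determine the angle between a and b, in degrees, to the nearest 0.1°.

a · b = (-12)·(-5) + (-10)·(-10) + (-10)·13 = 60 + 100 - 130 = 30
|a|² = 144 + 100 + 100 = 344,  |a| = √344 ≈ 18.547237
|b|² = 25 + 100 + 169 = 294,  |b| = √294 ≈ 17.146428
cos θ = 30 / (18.547237 · 17.146428) ≈ 0.09433
θ = arccos(0.09433) ≈ 84.6°

84.6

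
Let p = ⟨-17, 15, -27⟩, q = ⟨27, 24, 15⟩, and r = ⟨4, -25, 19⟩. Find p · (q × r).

-105

q × r:
i: 24·19 - 15·(-25) = 456 - (-375) = 831
j: 15·4 - 27·19 = 60 - 513 = -453
k: 27·(-25) - 24·4 = -675 - 96 = -771
q × r = (831, -453, -771)
p · (q × r) = (-17)·831 + 15·(-453) + (-27)·(-771) = -14127 - 6795 + 20817 = -105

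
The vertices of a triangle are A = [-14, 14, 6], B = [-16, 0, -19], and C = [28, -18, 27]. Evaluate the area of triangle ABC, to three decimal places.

AB = (-2, -14, -25),  AC = (42, -32, 21)
i: (-14)·21 - (-25)·(-32) = -294 - 800 = -1094
j: (-25)·42 - (-2)·21 = -1050 - (-42) = -1008
k: (-2)·(-32) - (-14)·42 = 64 - (-588) = 652
AB × AC = (-1094, -1008, 652)
|AB × AC| = √2638004 ≈ 1624.1933
area = ½ · 1624.1933 ≈ 812.097

812.097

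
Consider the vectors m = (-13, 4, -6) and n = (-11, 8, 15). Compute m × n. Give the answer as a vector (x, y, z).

(108, 261, -60)

i: 4·15 - (-6)·8 = 60 - (-48) = 108
j: (-6)·(-11) - (-13)·15 = 66 - (-195) = 261
k: (-13)·8 - 4·(-11) = -104 - (-44) = -60
m × n = (108, 261, -60)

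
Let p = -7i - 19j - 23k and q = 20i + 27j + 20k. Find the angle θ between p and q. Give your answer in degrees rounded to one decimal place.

158.3

p · q = (-7)·20 + (-19)·27 + (-23)·20 = -140 - 513 - 460 = -1113
|p|² = 49 + 361 + 529 = 939,  |p| = √939 ≈ 30.643107
|q|² = 400 + 729 + 400 = 1529,  |q| = √1529 ≈ 39.102430
cos θ = -1113 / (30.643107 · 39.102430) ≈ -0.92888
θ = arccos(-0.92888) ≈ 158.3°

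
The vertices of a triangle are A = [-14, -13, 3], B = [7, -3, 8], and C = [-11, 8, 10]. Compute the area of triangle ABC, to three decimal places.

216.547

AB = (21, 10, 5),  AC = (3, 21, 7)
i: 10·7 - 5·21 = 70 - 105 = -35
j: 5·3 - 21·7 = 15 - 147 = -132
k: 21·21 - 10·3 = 441 - 30 = 411
AB × AC = (-35, -132, 411)
|AB × AC| = √187570 ≈ 433.0935
area = ½ · 433.0935 ≈ 216.547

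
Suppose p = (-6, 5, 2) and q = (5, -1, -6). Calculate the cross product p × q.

i: 5·(-6) - 2·(-1) = -30 - (-2) = -28
j: 2·5 - (-6)·(-6) = 10 - 36 = -26
k: (-6)·(-1) - 5·5 = 6 - 25 = -19
p × q = (-28, -26, -19)

(-28, -26, -19)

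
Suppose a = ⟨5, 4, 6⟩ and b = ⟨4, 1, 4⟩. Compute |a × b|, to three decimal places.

i: 4·4 - 6·1 = 16 - 6 = 10
j: 6·4 - 5·4 = 24 - 20 = 4
k: 5·1 - 4·4 = 5 - 16 = -11
a × b = (10, 4, -11)
|a × b| = √(10² + 4² + (-11)²) = √237 ≈ 15.3948

15.395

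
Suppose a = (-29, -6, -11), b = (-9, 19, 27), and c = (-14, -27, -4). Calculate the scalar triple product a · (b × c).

b × c:
i: 19·(-4) - 27·(-27) = -76 - (-729) = 653
j: 27·(-14) - (-9)·(-4) = -378 - 36 = -414
k: (-9)·(-27) - 19·(-14) = 243 - (-266) = 509
b × c = (653, -414, 509)
a · (b × c) = (-29)·653 + (-6)·(-414) + (-11)·509 = -18937 + 2484 - 5599 = -22052

-22052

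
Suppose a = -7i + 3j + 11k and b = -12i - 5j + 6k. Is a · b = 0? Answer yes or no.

a · b = (-7)·(-12) + 3·(-5) + 11·6 = 84 - 15 + 66 = 135
Nonzero, so the vectors are not orthogonal.

no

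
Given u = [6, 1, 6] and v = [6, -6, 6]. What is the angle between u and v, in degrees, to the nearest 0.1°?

42.0

u · v = 6·6 + 1·(-6) + 6·6 = 36 - 6 + 36 = 66
|u|² = 36 + 1 + 36 = 73,  |u| = √73 ≈ 8.544004
|v|² = 36 + 36 + 36 = 108,  |v| = √108 ≈ 10.392305
cos θ = 66 / (8.544004 · 10.392305) ≈ 0.74331
θ = arccos(0.74331) ≈ 42.0°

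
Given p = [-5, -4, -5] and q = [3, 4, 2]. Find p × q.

(12, -5, -8)

i: (-4)·2 - (-5)·4 = -8 - (-20) = 12
j: (-5)·3 - (-5)·2 = -15 - (-10) = -5
k: (-5)·4 - (-4)·3 = -20 - (-12) = -8
p × q = (12, -5, -8)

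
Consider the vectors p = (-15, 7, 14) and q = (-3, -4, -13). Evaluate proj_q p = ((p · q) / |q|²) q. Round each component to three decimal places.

(2.552, 3.402, 11.057)

p · q = (-15)·(-3) + 7·(-4) + 14·(-13) = 45 - 28 - 182 = -165
|q|² = 9 + 16 + 169 = 194
proj_q p = (-165/194) · (-3, -4, -13) ≈ (2.552, 3.402, 11.057)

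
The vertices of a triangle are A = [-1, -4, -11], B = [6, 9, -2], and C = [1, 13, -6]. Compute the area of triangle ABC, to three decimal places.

AB = (7, 13, 9),  AC = (2, 17, 5)
i: 13·5 - 9·17 = 65 - 153 = -88
j: 9·2 - 7·5 = 18 - 35 = -17
k: 7·17 - 13·2 = 119 - 26 = 93
AB × AC = (-88, -17, 93)
|AB × AC| = √16682 ≈ 129.1588
area = ½ · 129.1588 ≈ 64.579

64.579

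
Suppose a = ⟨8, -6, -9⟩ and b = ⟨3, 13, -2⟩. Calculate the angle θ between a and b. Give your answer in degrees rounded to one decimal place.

101.4

a · b = 8·3 + (-6)·13 + (-9)·(-2) = 24 - 78 + 18 = -36
|a|² = 64 + 36 + 81 = 181,  |a| = √181 ≈ 13.453624
|b|² = 9 + 169 + 4 = 182,  |b| = √182 ≈ 13.490738
cos θ = -36 / (13.453624 · 13.490738) ≈ -0.19835
θ = arccos(-0.19835) ≈ 101.4°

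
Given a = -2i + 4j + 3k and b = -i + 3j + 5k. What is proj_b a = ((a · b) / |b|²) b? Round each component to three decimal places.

a · b = (-2)·(-1) + 4·3 + 3·5 = 2 + 12 + 15 = 29
|b|² = 1 + 9 + 25 = 35
proj_b a = (29/35) · (-1, 3, 5) ≈ (-0.829, 2.486, 4.143)

(-0.829, 2.486, 4.143)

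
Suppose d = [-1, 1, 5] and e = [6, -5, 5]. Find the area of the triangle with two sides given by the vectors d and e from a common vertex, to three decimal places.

i: 1·5 - 5·(-5) = 5 - (-25) = 30
j: 5·6 - (-1)·5 = 30 - (-5) = 35
k: (-1)·(-5) - 1·6 = 5 - 6 = -1
d × e = (30, 35, -1)
|d × e| = √(30² + 35² + (-1)²) = √2126 ≈ 46.1086
area = ½ · 46.1086 ≈ 23.054

23.054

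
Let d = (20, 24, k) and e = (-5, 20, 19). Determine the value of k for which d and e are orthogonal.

-20

d · e = 20·(-5) + 24·20 + k·19 = 380 + 19k
Set equal to 0: 19k = -380, so k = -20.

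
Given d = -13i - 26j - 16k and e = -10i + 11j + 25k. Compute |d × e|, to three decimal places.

788.866

i: (-26)·25 - (-16)·11 = -650 - (-176) = -474
j: (-16)·(-10) - (-13)·25 = 160 - (-325) = 485
k: (-13)·11 - (-26)·(-10) = -143 - 260 = -403
d × e = (-474, 485, -403)
|d × e| = √((-474)² + 485² + (-403)²) = √622310 ≈ 788.8663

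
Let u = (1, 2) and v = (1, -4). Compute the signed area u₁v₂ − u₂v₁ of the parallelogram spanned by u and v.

-6

1·(-4) - 2·1 = -4 - 2 = -6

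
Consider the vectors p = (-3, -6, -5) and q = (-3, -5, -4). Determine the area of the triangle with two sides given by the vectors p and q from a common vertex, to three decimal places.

2.179

i: (-6)·(-4) - (-5)·(-5) = 24 - 25 = -1
j: (-5)·(-3) - (-3)·(-4) = 15 - 12 = 3
k: (-3)·(-5) - (-6)·(-3) = 15 - 18 = -3
p × q = (-1, 3, -3)
|p × q| = √((-1)² + 3² + (-3)²) = √19 ≈ 4.3589
area = ½ · 4.3589 ≈ 2.179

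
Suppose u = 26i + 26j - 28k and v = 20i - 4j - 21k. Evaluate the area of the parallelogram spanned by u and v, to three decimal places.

906.938

i: 26·(-21) - (-28)·(-4) = -546 - 112 = -658
j: (-28)·20 - 26·(-21) = -560 - (-546) = -14
k: 26·(-4) - 26·20 = -104 - 520 = -624
u × v = (-658, -14, -624)
|u × v| = √((-658)² + (-14)² + (-624)²) = √822536 ≈ 906.9377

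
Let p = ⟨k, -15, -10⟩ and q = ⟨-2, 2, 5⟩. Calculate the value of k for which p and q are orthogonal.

-40

p · q = k·(-2) + (-15)·2 + (-10)·5 = -80 - 2k
Set equal to 0: -2k = 80, so k = -40.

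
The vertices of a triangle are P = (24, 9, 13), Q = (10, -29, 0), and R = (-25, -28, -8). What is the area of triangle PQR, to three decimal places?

PQ = (-14, -38, -13),  PR = (-49, -37, -21)
i: (-38)·(-21) - (-13)·(-37) = 798 - 481 = 317
j: (-13)·(-49) - (-14)·(-21) = 637 - 294 = 343
k: (-14)·(-37) - (-38)·(-49) = 518 - 1862 = -1344
PQ × PR = (317, 343, -1344)
|PQ × PR| = √2024474 ≈ 1422.8401
area = ½ · 1422.8401 ≈ 711.420

711.420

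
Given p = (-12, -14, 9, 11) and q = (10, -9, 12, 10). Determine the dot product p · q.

224

p · q = (-12)·10 + (-14)·(-9) + 9·12 + 11·10 = -120 + 126 + 108 + 110 = 224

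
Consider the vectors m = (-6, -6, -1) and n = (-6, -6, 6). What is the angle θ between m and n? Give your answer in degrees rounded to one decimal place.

42.0

m · n = (-6)·(-6) + (-6)·(-6) + (-1)·6 = 36 + 36 - 6 = 66
|m|² = 36 + 36 + 1 = 73,  |m| = √73 ≈ 8.544004
|n|² = 36 + 36 + 36 = 108,  |n| = √108 ≈ 10.392305
cos θ = 66 / (8.544004 · 10.392305) ≈ 0.74331
θ = arccos(0.74331) ≈ 42.0°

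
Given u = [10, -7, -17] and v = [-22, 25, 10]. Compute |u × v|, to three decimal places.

458.603

i: (-7)·10 - (-17)·25 = -70 - (-425) = 355
j: (-17)·(-22) - 10·10 = 374 - 100 = 274
k: 10·25 - (-7)·(-22) = 250 - 154 = 96
u × v = (355, 274, 96)
|u × v| = √(355² + 274² + 96²) = √210317 ≈ 458.6033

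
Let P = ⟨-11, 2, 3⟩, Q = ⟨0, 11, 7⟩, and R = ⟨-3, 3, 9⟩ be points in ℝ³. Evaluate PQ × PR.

PQ = (11, 9, 4)
PR = (8, 1, 6)
i: 9·6 - 4·1 = 54 - 4 = 50
j: 4·8 - 11·6 = 32 - 66 = -34
k: 11·1 - 9·8 = 11 - 72 = -61
PQ × PR = (50, -34, -61)

(50, -34, -61)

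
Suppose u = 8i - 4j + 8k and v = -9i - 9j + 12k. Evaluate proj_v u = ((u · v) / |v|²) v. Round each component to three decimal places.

(-1.765, -1.765, 2.353)

u · v = 8·(-9) + (-4)·(-9) + 8·12 = -72 + 36 + 96 = 60
|v|² = 81 + 81 + 144 = 306
proj_v u = (60/306) · (-9, -9, 12) ≈ (-1.765, -1.765, 2.353)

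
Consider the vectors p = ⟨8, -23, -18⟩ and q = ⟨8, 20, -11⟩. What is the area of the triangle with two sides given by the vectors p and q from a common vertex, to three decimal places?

i: (-23)·(-11) - (-18)·20 = 253 - (-360) = 613
j: (-18)·8 - 8·(-11) = -144 - (-88) = -56
k: 8·20 - (-23)·8 = 160 - (-184) = 344
p × q = (613, -56, 344)
|p × q| = √(613² + (-56)² + 344²) = √497241 ≈ 705.1532
area = ½ · 705.1532 ≈ 352.577

352.577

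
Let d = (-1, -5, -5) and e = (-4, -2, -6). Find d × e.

(20, 14, -18)

i: (-5)·(-6) - (-5)·(-2) = 30 - 10 = 20
j: (-5)·(-4) - (-1)·(-6) = 20 - 6 = 14
k: (-1)·(-2) - (-5)·(-4) = 2 - 20 = -18
d × e = (20, 14, -18)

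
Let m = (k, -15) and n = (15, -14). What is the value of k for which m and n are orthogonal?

-14

m · n = k·15 + (-15)·(-14) = 210 + 15k
Set equal to 0: 15k = -210, so k = -14.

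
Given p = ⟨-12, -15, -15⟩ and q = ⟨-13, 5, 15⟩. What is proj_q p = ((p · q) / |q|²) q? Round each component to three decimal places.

p · q = (-12)·(-13) + (-15)·5 + (-15)·15 = 156 - 75 - 225 = -144
|q|² = 169 + 25 + 225 = 419
proj_q p = (-144/419) · (-13, 5, 15) ≈ (4.468, -1.718, -5.155)

(4.468, -1.718, -5.155)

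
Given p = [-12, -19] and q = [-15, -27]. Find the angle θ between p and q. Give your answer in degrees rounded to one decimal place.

3.2

p · q = (-12)·(-15) + (-19)·(-27) = 180 + 513 = 693
|p|² = 144 + 361 = 505,  |p| = √505 ≈ 22.472205
|q|² = 225 + 729 = 954,  |q| = √954 ≈ 30.886890
cos θ = 693 / (22.472205 · 30.886890) ≈ 0.99842
θ = arccos(0.99842) ≈ 3.2°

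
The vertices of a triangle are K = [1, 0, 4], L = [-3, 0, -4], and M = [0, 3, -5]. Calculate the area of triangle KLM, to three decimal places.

KL = (-4, 0, -8),  KM = (-1, 3, -9)
i: 0·(-9) - (-8)·3 = 0 - (-24) = 24
j: (-8)·(-1) - (-4)·(-9) = 8 - 36 = -28
k: (-4)·3 - 0·(-1) = -12 - 0 = -12
KL × KM = (24, -28, -12)
|KL × KM| = √1504 ≈ 38.7814
area = ½ · 38.7814 ≈ 19.391

19.391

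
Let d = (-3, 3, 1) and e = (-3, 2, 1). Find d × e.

i: 3·1 - 1·2 = 3 - 2 = 1
j: 1·(-3) - (-3)·1 = -3 - (-3) = 0
k: (-3)·2 - 3·(-3) = -6 - (-9) = 3
d × e = (1, 0, 3)

(1, 0, 3)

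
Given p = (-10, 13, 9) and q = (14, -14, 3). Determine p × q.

(165, 156, -42)

i: 13·3 - 9·(-14) = 39 - (-126) = 165
j: 9·14 - (-10)·3 = 126 - (-30) = 156
k: (-10)·(-14) - 13·14 = 140 - 182 = -42
p × q = (165, 156, -42)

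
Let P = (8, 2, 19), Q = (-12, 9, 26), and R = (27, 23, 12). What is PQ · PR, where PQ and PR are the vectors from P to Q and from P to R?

PQ = Q − P = (-20, 7, 7)
PR = R − P = (19, 21, -7)
PQ · PR = (-20)·19 + 7·21 + 7·(-7) = -380 + 147 - 49 = -282

-282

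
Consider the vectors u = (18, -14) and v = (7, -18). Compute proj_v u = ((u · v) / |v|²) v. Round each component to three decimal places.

(7.094, -18.241)

u · v = 18·7 + (-14)·(-18) = 126 + 252 = 378
|v|² = 49 + 324 = 373
proj_v u = (378/373) · (7, -18) ≈ (7.094, -18.241)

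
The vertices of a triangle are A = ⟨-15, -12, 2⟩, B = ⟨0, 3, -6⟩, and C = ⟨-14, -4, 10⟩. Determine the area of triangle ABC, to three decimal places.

AB = (15, 15, -8),  AC = (1, 8, 8)
i: 15·8 - (-8)·8 = 120 - (-64) = 184
j: (-8)·1 - 15·8 = -8 - 120 = -128
k: 15·8 - 15·1 = 120 - 15 = 105
AB × AC = (184, -128, 105)
|AB × AC| = √61265 ≈ 247.5177
area = ½ · 247.5177 ≈ 123.759

123.759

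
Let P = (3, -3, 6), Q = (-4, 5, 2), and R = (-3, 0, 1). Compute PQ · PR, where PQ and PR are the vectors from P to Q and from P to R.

PQ = Q − P = (-7, 8, -4)
PR = R − P = (-6, 3, -5)
PQ · PR = (-7)·(-6) + 8·3 + (-4)·(-5) = 42 + 24 + 20 = 86

86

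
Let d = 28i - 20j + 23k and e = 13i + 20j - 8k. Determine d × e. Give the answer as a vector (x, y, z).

i: (-20)·(-8) - 23·20 = 160 - 460 = -300
j: 23·13 - 28·(-8) = 299 - (-224) = 523
k: 28·20 - (-20)·13 = 560 - (-260) = 820
d × e = (-300, 523, 820)

(-300, 523, 820)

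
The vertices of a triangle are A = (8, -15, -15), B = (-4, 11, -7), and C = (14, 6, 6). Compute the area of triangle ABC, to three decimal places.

315.970

AB = (-12, 26, 8),  AC = (6, 21, 21)
i: 26·21 - 8·21 = 546 - 168 = 378
j: 8·6 - (-12)·21 = 48 - (-252) = 300
k: (-12)·21 - 26·6 = -252 - 156 = -408
AB × AC = (378, 300, -408)
|AB × AC| = √399348 ≈ 631.9399
area = ½ · 631.9399 ≈ 315.970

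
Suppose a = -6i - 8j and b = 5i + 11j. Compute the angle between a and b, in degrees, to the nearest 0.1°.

a · b = (-6)·5 + (-8)·11 = -30 - 88 = -118
|a|² = 36 + 64 = 100,  |a| = √100 ≈ 10.000000
|b|² = 25 + 121 = 146,  |b| = √146 ≈ 12.083046
cos θ = -118 / (10.000000 · 12.083046) ≈ -0.97657
θ = arccos(-0.97657) ≈ 167.6°

167.6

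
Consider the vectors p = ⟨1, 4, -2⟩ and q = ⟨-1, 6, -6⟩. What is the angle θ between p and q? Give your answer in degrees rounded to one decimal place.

26.6

p · q = 1·(-1) + 4·6 + (-2)·(-6) = -1 + 24 + 12 = 35
|p|² = 1 + 16 + 4 = 21,  |p| = √21 ≈ 4.582576
|q|² = 1 + 36 + 36 = 73,  |q| = √73 ≈ 8.544004
cos θ = 35 / (4.582576 · 8.544004) ≈ 0.89392
θ = arccos(0.89392) ≈ 26.6°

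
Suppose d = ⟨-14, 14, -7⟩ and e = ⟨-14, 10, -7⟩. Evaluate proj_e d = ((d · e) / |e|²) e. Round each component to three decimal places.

d · e = (-14)·(-14) + 14·10 + (-7)·(-7) = 196 + 140 + 49 = 385
|e|² = 196 + 100 + 49 = 345
proj_e d = (385/345) · (-14, 10, -7) ≈ (-15.623, 11.159, -7.812)

(-15.623, 11.159, -7.812)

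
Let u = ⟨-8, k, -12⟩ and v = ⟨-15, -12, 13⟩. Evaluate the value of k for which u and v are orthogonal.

-3

u · v = (-8)·(-15) + k·(-12) + (-12)·13 = -36 - 12k
Set equal to 0: -12k = 36, so k = -3.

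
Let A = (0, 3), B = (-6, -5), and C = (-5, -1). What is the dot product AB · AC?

62

AB = B − A = (-6, -8)
AC = C − A = (-5, -4)
AB · AC = (-6)·(-5) + (-8)·(-4) = 30 + 32 = 62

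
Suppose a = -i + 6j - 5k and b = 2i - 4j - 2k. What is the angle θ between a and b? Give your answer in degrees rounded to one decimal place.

a · b = (-1)·2 + 6·(-4) + (-5)·(-2) = -2 - 24 + 10 = -16
|a|² = 1 + 36 + 25 = 62,  |a| = √62 ≈ 7.874008
|b|² = 4 + 16 + 4 = 24,  |b| = √24 ≈ 4.898979
cos θ = -16 / (7.874008 · 4.898979) ≈ -0.41478
θ = arccos(-0.41478) ≈ 114.5°

114.5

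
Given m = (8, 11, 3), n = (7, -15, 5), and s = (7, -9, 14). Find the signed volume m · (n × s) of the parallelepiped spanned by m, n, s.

-1887

n × s:
i: (-15)·14 - 5·(-9) = -210 - (-45) = -165
j: 5·7 - 7·14 = 35 - 98 = -63
k: 7·(-9) - (-15)·7 = -63 - (-105) = 42
n × s = (-165, -63, 42)
m · (n × s) = 8·(-165) + 11·(-63) + 3·42 = -1320 - 693 + 126 = -1887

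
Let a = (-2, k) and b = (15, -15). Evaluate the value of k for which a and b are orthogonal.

a · b = (-2)·15 + k·(-15) = -30 - 15k
Set equal to 0: -15k = 30, so k = -2.

-2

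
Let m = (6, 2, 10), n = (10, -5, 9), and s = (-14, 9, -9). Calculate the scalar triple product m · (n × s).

n × s:
i: (-5)·(-9) - 9·9 = 45 - 81 = -36
j: 9·(-14) - 10·(-9) = -126 - (-90) = -36
k: 10·9 - (-5)·(-14) = 90 - 70 = 20
n × s = (-36, -36, 20)
m · (n × s) = 6·(-36) + 2·(-36) + 10·20 = -216 - 72 + 200 = -88

-88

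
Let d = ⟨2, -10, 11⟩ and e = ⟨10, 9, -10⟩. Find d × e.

(1, 130, 118)

i: (-10)·(-10) - 11·9 = 100 - 99 = 1
j: 11·10 - 2·(-10) = 110 - (-20) = 130
k: 2·9 - (-10)·10 = 18 - (-100) = 118
d × e = (1, 130, 118)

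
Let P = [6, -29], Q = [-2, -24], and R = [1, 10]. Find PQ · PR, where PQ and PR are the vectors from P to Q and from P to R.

PQ = Q − P = (-8, 5)
PR = R − P = (-5, 39)
PQ · PR = (-8)·(-5) + 5·39 = 40 + 195 = 235

235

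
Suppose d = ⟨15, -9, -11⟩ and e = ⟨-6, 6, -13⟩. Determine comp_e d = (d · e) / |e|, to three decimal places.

-0.064

d · e = 15·(-6) + (-9)·6 + (-11)·(-13) = -90 - 54 + 143 = -1
|e| = √(36 + 36 + 169) = √241 ≈ 15.5242
comp_e d = -1 / √241 ≈ -0.064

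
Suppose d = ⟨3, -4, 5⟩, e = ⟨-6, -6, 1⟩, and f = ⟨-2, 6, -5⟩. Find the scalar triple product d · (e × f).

e × f:
i: (-6)·(-5) - 1·6 = 30 - 6 = 24
j: 1·(-2) - (-6)·(-5) = -2 - 30 = -32
k: (-6)·6 - (-6)·(-2) = -36 - 12 = -48
e × f = (24, -32, -48)
d · (e × f) = 3·24 + (-4)·(-32) + 5·(-48) = 72 + 128 - 240 = -40

-40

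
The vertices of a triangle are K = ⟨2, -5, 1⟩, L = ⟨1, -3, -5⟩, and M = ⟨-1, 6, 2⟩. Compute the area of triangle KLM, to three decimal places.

35.391

KL = (-1, 2, -6),  KM = (-3, 11, 1)
i: 2·1 - (-6)·11 = 2 - (-66) = 68
j: (-6)·(-3) - (-1)·1 = 18 - (-1) = 19
k: (-1)·11 - 2·(-3) = -11 - (-6) = -5
KL × KM = (68, 19, -5)
|KL × KM| = √5010 ≈ 70.7814
area = ½ · 70.7814 ≈ 35.391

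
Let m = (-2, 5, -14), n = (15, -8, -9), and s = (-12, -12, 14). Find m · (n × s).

3794

n × s:
i: (-8)·14 - (-9)·(-12) = -112 - 108 = -220
j: (-9)·(-12) - 15·14 = 108 - 210 = -102
k: 15·(-12) - (-8)·(-12) = -180 - 96 = -276
n × s = (-220, -102, -276)
m · (n × s) = (-2)·(-220) + 5·(-102) + (-14)·(-276) = 440 - 510 + 3864 = 3794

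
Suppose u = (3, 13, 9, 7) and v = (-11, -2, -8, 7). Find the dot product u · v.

u · v = 3·(-11) + 13·(-2) + 9·(-8) + 7·7 = -33 - 26 - 72 + 49 = -82

-82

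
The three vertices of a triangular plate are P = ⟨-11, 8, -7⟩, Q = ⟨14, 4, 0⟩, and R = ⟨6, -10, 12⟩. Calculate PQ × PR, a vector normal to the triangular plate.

(50, -356, -382)

PQ = (25, -4, 7)
PR = (17, -18, 19)
i: (-4)·19 - 7·(-18) = -76 - (-126) = 50
j: 7·17 - 25·19 = 119 - 475 = -356
k: 25·(-18) - (-4)·17 = -450 - (-68) = -382
PQ × PR = (50, -356, -382)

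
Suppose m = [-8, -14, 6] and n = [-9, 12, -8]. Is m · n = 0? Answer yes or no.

no

m · n = (-8)·(-9) + (-14)·12 + 6·(-8) = 72 - 168 - 48 = -144
Nonzero, so the vectors are not orthogonal.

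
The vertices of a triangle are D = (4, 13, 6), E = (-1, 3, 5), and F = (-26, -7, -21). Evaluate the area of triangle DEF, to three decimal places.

168.467

DE = (-5, -10, -1),  DF = (-30, -20, -27)
i: (-10)·(-27) - (-1)·(-20) = 270 - 20 = 250
j: (-1)·(-30) - (-5)·(-27) = 30 - 135 = -105
k: (-5)·(-20) - (-10)·(-30) = 100 - 300 = -200
DE × DF = (250, -105, -200)
|DE × DF| = √113525 ≈ 336.9347
area = ½ · 336.9347 ≈ 168.467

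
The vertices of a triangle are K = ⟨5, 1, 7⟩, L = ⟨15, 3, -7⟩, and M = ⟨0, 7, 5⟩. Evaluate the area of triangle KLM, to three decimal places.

KL = (10, 2, -14),  KM = (-5, 6, -2)
i: 2·(-2) - (-14)·6 = -4 - (-84) = 80
j: (-14)·(-5) - 10·(-2) = 70 - (-20) = 90
k: 10·6 - 2·(-5) = 60 - (-10) = 70
KL × KM = (80, 90, 70)
|KL × KM| = √19400 ≈ 139.2839
area = ½ · 139.2839 ≈ 69.642

69.642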